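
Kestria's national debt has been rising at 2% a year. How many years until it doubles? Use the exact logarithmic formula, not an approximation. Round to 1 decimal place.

t = ln(2) / ln(1 + 0.02) = 0.6931 / 0.019803 ≈ 35.00.

35.0 years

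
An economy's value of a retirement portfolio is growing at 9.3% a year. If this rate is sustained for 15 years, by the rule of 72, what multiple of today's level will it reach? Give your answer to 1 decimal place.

Doubles every ≈ 7.74 years (72/9.3).
15 years is 1.94 doublings; 2^1.94 ≈ 3.8×.

about 3.8 times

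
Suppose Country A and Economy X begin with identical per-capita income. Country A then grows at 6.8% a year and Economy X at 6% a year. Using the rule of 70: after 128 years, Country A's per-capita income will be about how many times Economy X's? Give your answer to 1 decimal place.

2.8 times

Rate gap = 6.8% − 6% = 0.8 points.
The ratio doubles every 70/0.8 ≈ 87.50 years.
128/87.50 ≈ 1.46 doublings → ratio ≈ 2^1.46 ≈ 2.8.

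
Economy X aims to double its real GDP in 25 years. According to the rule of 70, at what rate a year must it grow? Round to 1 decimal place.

70 / 25 ≈ 2.80, so about 2.8% a year.

≈ 2.8%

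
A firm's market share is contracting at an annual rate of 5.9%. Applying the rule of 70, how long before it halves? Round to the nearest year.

≈ 12 years

Falling at 5.9%, it halves about every 70/5.9 = 11.86 years.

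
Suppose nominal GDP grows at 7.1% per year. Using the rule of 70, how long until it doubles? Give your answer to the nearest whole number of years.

70/7.1 ≈ 9.86, so it doubles roughly every 10 years.

about 10 years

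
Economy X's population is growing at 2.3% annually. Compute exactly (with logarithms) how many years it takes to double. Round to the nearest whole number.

t = ln(2) / ln(1 + 0.023) = 0.6931 / 0.022739 ≈ 30.48.
≈ 30 years.

30 years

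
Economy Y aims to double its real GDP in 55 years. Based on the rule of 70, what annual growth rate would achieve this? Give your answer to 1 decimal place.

70 / 55 ≈ 1.27, so about 1.3% annually.

about 1.3%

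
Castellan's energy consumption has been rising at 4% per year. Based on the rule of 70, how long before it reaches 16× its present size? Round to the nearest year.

around 70 years

Doubling time ≈ 70/4 = 17.50 years.
16 = 2^4, so 4 doublings → 70 years.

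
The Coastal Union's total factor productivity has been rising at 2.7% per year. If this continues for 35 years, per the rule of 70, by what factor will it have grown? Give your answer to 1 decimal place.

≈ 2.5 times

Doubles every ≈ 25.93 years (70/2.7).
35 years is 1.35 doublings; 2^1.35 ≈ 2.5×.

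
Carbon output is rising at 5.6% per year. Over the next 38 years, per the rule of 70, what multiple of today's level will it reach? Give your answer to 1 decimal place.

roughly 8.2 times

Doubles every ≈ 12.50 years (70/5.6).
38 years is 3.04 doublings; 2^3.04 ≈ 8.2×.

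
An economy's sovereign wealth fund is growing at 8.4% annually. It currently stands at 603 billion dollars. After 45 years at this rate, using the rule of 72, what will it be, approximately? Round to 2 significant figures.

roughly 23000 billion dollars

Doubling time ≈ 72/8.4 = 8.57 years.
45 years is 45/8.57 ≈ 5.25 doublings, a factor of 2^5.25 ≈ 38.05.
603 × 38.05 ≈ 23000 billion dollars.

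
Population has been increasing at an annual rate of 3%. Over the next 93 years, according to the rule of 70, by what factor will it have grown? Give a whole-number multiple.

70/3 ≈ 23.33 years per doubling.
93 years fits 4 doublings: 2^4 = 16.

around 16 times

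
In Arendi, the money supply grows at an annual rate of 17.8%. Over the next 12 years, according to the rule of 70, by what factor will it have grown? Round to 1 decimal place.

Doubling time ≈ 70/17.8 = 3.93 years.
12 years / 3.93 ≈ 3.05 doublings → factor 2^3.05 ≈ 8.3.

roughly 8.3 times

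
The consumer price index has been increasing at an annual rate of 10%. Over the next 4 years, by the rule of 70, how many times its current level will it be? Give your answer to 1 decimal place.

1.5 times

Doubling time ≈ 70/10 = 7.00 years.
4 years / 7.00 ≈ 0.57 doublings → factor 2^0.57 ≈ 1.5.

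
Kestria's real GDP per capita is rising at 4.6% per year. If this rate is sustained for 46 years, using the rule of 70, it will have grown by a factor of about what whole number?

8 times

70/4.6 ≈ 15.22 years per doubling.
46 years fits 3 doublings: 2^3 = 8.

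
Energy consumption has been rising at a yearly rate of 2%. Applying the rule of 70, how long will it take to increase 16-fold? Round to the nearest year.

At 2% it doubles every 70/2 ≈ 35.00 years.
16× is 4 doublings, so 4 × 35.00 ≈ 140 years.

approximately 140 years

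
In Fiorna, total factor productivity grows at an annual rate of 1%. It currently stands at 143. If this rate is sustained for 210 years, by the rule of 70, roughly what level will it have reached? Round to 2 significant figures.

about 1100

Doubling time ≈ 70/1 = 70.00 years.
210 years is 210/70.00 ≈ 3.00 doublings, a factor of 2^3.00 ≈ 8.00.
143 × 8.00 ≈ 1100.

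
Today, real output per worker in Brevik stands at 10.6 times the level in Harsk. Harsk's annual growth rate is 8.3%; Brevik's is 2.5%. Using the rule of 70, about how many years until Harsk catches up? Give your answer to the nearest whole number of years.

41 years

Harsk gains on Brevik at 8.3% − 2.5% = 5.8 points a year.
At that relative rate the gap halves every 70/5.8 ≈ 12.07 years.
A 10.6 times gap takes log₂(10.6) ≈ 3.41 halvings to close: 3.41 × 12.07 ≈ 41 years.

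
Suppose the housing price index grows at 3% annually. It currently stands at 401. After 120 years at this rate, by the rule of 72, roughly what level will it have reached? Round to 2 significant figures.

It doubles every 72/3 ≈ 24.00 years, so 120 years is 5.00 doublings.
2^5.00 ≈ 32.00; 401 × 32.00 ≈ 13000.

≈ 13000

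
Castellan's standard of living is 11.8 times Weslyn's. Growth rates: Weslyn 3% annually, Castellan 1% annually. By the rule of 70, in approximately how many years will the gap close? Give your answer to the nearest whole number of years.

roughly 125 years

The growth-rate gap is 3% − 1% = 2 percentage points.
So the ratio between them halves every 70/2 ≈ 35.00 years.
An 11.8 times gap takes log₂(11.8) ≈ 3.56 halvings to close: 3.56 × 35.00 ≈ 125 years.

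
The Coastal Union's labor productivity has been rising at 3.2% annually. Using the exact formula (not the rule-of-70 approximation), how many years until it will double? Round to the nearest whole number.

t = ln(2) / ln(1 + 0.032) = 0.6931 / 0.031499 ≈ 22.00.
≈ 22 years.

22 years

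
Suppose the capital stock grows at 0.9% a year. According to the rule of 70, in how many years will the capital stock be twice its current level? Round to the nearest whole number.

approximately 78 years

70/0.9 ≈ 77.78, so it doubles roughly every 78 years.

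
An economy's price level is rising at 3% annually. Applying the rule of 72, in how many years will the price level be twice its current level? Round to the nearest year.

72/3 ≈ 24.00, so it doubles roughly every 24 years.

24 years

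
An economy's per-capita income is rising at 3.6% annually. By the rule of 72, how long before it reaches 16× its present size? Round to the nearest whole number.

80 years

One doubling takes 72/3.6 = 20.00 years.
Getting to 16× needs 4 doublings: 4 × 20.00 ≈ 80 years.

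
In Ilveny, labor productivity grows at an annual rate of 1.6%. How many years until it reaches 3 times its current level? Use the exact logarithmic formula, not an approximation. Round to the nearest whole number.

t = ln(3) / ln(1 + 0.016) = 1.0986 / 0.015873 ≈ 69.21.
≈ 69 years.

69 years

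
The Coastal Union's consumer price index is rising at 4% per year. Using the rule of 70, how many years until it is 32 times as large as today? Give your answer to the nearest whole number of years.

One doubling takes 70/4 = 17.50 years.
Getting to 32× needs 5 doublings: 5 × 17.50 ≈ 88 years.

approximately 88 years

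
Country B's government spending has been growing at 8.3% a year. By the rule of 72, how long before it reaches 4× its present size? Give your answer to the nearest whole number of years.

At 8.3% it doubles every 72/8.3 ≈ 8.67 years.
4× is 2 doublings, so 2 × 8.67 ≈ 17 years.

approximately 17 years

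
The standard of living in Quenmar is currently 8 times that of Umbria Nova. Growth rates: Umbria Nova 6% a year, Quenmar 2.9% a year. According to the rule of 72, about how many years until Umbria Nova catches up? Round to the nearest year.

The growth-rate gap is 6% − 2.9% = 3.1 percentage points.
So the ratio between them halves every 72/3.1 ≈ 23.23 years.
An 8 times gap closes after 3 halvings: 3 × 23.23 ≈ 70 years.

about 70 years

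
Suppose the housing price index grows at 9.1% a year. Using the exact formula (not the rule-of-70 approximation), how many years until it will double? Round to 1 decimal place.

t = ln(2) / ln(1 + 0.091) = 0.6931 / 0.087095 ≈ 7.96.

8.0 years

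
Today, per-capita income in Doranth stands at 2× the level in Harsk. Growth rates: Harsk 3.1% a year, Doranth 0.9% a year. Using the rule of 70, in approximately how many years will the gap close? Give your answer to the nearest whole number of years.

What matters is the difference: 2.2 pp.
Rule of 70 on the gap: the ratio halves every 70/2.2 ≈ 31.82 years.
A 2× gap closes after 1 halving: 1 × 31.82 ≈ 32 years.

≈ 32 years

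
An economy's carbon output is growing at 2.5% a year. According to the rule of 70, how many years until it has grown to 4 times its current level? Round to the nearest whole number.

One doubling takes 70/2.5 = 28.00 years.
4× is 2 doublings, so 2 × 28.00 ≈ 56 years.

roughly 56 years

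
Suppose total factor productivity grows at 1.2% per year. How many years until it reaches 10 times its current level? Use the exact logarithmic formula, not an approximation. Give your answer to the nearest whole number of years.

193 years

t = ln(10) / ln(1 + 0.012) = 2.3026 / 0.011929 ≈ 193.03.
≈ 193 years.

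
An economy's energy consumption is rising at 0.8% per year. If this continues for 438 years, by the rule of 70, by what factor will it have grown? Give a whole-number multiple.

approximately 32 times

70/0.8 ≈ 87.50 years per doubling.
438 years fits 5 doublings: 2^5 = 32.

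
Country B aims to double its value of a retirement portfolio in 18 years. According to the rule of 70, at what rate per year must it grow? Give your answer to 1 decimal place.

70 / 18 ≈ 3.89, so about 3.9% per year.

≈ 3.9%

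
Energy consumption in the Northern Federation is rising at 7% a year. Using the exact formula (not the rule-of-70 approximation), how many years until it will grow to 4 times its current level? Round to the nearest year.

20 years

t = ln(4) / ln(1 + 0.07) = 1.3863 / 0.067659 ≈ 20.49.
≈ 20 years.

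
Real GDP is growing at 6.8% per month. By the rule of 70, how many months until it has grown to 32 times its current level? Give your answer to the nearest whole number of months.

One doubling takes 70/6.8 = 10.29 months.
32 = 2^5, so 5 doublings → 51 months.

approximately 51 months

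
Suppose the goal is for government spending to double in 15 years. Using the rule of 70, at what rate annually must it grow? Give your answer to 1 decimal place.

about 4.7%

70 / 15 ≈ 4.67, so about 4.7% annually.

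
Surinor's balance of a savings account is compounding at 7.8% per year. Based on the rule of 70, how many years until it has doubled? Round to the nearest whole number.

Doubling time ≈ 70 / 7.8 = 8.97 years.

about 9 years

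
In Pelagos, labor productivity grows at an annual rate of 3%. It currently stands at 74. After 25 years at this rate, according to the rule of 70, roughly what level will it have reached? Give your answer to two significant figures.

Doubling time ≈ 70/3 = 23.33 years.
25 years is 25/23.33 ≈ 1.07 doublings, a factor of 2^1.07 ≈ 2.10.
74 × 2.10 ≈ 160.

about 160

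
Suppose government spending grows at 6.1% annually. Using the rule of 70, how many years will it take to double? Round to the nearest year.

At 6.1%, doubling takes about 70/6.1 = 11.48 years.

roughly 11 years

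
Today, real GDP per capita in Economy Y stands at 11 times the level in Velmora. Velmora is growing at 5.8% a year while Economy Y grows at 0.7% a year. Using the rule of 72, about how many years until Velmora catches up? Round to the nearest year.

What matters is the difference: 5.1 pp.
Rule of 72 on the gap: the ratio halves every 72/5.1 ≈ 14.12 years.
An 11 times gap takes log₂(11) ≈ 3.46 halvings to close: 3.46 × 14.12 ≈ 49 years.

around 49 years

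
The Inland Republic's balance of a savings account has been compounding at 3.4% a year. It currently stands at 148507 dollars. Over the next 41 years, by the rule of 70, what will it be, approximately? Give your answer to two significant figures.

about 590000 dollars

It doubles every 70/3.4 ≈ 20.59 years, so 41 years is 1.99 doublings.
2^1.99 ≈ 3.97; 148507 × 3.97 ≈ 590000 dollars.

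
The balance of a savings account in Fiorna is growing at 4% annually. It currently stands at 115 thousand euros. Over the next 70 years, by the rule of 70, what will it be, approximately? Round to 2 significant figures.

about 1800 thousand euros

It doubles every 70/4 ≈ 17.50 years, so 70 years is 4.00 doublings.
2^4.00 ≈ 16.00; 115 × 16.00 ≈ 1800 thousand euros.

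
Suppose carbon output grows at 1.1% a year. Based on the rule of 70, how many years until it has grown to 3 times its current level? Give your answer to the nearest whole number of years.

Doubling time ≈ 70/1.1 = 63.64 years.
3× is log₂ 3 ≈ 1.58 doublings, so ≈ 1.58 × 63.64 = 101 years.

101 years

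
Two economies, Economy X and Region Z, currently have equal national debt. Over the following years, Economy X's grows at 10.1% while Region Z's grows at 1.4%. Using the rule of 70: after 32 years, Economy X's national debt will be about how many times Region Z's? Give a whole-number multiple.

Rate gap = 10.1% − 1.4% = 8.7 points.
The ratio doubles every 70/8.7 ≈ 8.05 years.
32/8.05 ≈ 3.98 doublings → ratio ≈ 2^3.98 ≈ 16.

around 16 times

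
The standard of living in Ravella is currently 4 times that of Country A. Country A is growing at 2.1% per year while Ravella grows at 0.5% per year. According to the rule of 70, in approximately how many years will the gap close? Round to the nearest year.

roughly 88 years

The growth-rate gap is 2.1% − 0.5% = 1.6 percentage points.
So the ratio between them halves every 70/1.6 ≈ 43.75 years.
A 4 times gap closes after 2 halvings: 2 × 43.75 ≈ 88 years.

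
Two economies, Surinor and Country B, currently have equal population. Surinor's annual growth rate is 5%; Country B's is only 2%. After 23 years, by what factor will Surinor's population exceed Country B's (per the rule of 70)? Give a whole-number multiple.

around 2 times

Rate gap = 5% − 2% = 3 points.
The ratio doubles every 70/3 ≈ 23.33 years.
23/23.33 ≈ 0.99 doublings → ratio ≈ 2^0.99 ≈ 2.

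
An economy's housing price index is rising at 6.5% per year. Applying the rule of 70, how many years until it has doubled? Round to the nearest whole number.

Doubling time ≈ 70 / 6.5 = 10.77 years.

around 11 years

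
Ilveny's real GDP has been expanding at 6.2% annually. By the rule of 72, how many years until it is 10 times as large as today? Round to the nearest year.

Doubling time ≈ 72/6.2 = 11.61 years.
10× is log₂ 10 ≈ 3.32 doublings, so ≈ 3.32 × 11.61 = 39 years.

about 39 years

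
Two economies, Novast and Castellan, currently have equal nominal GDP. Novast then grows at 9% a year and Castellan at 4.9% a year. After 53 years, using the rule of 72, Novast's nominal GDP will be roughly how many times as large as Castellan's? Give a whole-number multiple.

Only the 4.1-point difference matters.
72/4.1 ≈ 17.56 years per doubling of the ratio; 53 years gives 3.02 doublings, so ≈ 8×.

≈ 8 times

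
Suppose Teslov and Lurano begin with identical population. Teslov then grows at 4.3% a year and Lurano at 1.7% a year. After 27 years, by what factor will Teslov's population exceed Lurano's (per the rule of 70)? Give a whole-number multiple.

Rate gap = 4.3% − 1.7% = 2.6 points.
The ratio doubles every 70/2.6 ≈ 26.92 years.
27/26.92 ≈ 1.00 doublings → ratio ≈ 2^1.00 ≈ 2.

approximately 2 times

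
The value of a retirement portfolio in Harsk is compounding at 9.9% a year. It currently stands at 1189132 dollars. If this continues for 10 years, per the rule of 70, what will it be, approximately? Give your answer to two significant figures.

about 3200000 dollars

Doubling time ≈ 70/9.9 = 7.07 years.
10 years is 10/7.07 ≈ 1.41 doublings, a factor of 2^1.41 ≈ 2.66.
1189132 × 2.66 ≈ 3200000 dollars.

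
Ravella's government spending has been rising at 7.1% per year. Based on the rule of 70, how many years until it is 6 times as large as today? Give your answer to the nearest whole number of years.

≈ 25 years

One doubling takes 70/7.1 = 9.86 years.
6× is log₂ 6 ≈ 2.58 doublings, so ≈ 2.58 × 9.86 = 25 years.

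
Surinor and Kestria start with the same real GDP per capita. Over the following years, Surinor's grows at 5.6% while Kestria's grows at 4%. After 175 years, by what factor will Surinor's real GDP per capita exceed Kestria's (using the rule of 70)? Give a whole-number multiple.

roughly 16 times

Surinor pulls ahead at 1.6 pp per year, so the ratio doubles every 70/1.6 ≈ 43.75 years.
In 175 years that's 4.00 doublings: 2^4.00 ≈ 16.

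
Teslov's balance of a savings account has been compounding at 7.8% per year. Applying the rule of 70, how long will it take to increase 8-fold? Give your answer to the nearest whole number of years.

around 27 years

At 7.8% it doubles every 70/7.8 ≈ 8.97 years.
8 = 2^3, so 3 doublings → 27 years.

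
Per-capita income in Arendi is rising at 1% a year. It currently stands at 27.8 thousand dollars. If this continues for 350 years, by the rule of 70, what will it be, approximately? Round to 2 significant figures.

roughly 890 thousand dollars

Doubling time ≈ 70/1 = 70.00 years.
350 years is 350/70.00 ≈ 5.00 doublings, a factor of 2^5.00 ≈ 32.00.
27.8 × 32.00 ≈ 890 thousand dollars.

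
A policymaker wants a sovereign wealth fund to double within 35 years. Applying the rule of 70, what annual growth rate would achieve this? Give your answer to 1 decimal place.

around 2.0%

70 / 35 ≈ 2.00, so about 2.0% annually.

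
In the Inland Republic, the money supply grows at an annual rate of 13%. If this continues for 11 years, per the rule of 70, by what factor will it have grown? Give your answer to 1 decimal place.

roughly 4.1 times

Doubling time ≈ 70/13 = 5.38 years.
11 years / 5.38 ≈ 2.04 doublings → factor 2^2.04 ≈ 4.1.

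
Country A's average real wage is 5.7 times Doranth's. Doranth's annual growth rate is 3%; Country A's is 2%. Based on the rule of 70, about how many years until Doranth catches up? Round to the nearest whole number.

about 176 years

What matters is the difference: 1 pp.
Rule of 70 on the gap: the ratio halves every 70/1 ≈ 70.00 years.
A 5.7 times gap takes log₂(5.7) ≈ 2.51 halvings to close: 2.51 × 70.00 ≈ 176 years.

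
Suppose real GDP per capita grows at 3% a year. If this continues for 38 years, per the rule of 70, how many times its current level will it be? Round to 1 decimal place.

Doubling time ≈ 70/3 = 23.33 years.
38 years / 23.33 ≈ 1.63 doublings → factor 2^1.63 ≈ 3.1.

roughly 3.1 times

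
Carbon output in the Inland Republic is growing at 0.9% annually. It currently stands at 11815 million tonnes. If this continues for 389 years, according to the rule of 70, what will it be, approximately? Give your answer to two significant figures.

≈ 380000 million tonnes

It doubles every 70/0.9 ≈ 77.78 years, so 389 years is 5.00 doublings.
2^5.00 ≈ 32.00; 11815 × 32.00 ≈ 380000 million tonnes.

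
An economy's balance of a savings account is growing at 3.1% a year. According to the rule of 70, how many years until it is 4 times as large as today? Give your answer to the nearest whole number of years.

Doubling time ≈ 70/3.1 = 22.58 years.
Getting to 4× needs 2 doublings: 2 × 22.58 ≈ 45 years.

≈ 45 years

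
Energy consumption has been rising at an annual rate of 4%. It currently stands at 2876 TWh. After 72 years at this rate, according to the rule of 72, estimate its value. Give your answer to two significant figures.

It doubles every 72/4 ≈ 18.00 years, so 72 years is 4.00 doublings.
2^4.00 ≈ 16.00; 2876 × 16.00 ≈ 46000 TWh.

around 46000 TWh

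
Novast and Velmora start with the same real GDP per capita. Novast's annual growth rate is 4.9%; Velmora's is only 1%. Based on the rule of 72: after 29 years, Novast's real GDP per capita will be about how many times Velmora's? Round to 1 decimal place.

about 3.0 times

Rate gap = 4.9% − 1% = 3.9 points.
The ratio doubles every 72/3.9 ≈ 18.46 years.
29/18.46 ≈ 1.57 doublings → ratio ≈ 2^1.57 ≈ 3.0.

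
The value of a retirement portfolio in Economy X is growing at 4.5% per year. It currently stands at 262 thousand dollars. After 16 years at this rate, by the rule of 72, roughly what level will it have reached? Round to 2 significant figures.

It doubles every 72/4.5 ≈ 16.00 years, so 16 years is 1.00 doublings.
2^1.00 ≈ 2.00; 262 × 2.00 ≈ 520 thousand dollars.

≈ 520 thousand dollars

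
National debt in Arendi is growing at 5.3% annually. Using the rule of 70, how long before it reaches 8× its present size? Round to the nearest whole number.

approximately 40 years

Doubling time ≈ 70/5.3 = 13.21 years.
8 = 2^3, so 3 doublings → 40 years.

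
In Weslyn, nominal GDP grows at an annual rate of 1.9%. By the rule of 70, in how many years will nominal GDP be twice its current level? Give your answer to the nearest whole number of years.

Doubling time ≈ 70 / 1.9 = 36.84 years.

around 37 years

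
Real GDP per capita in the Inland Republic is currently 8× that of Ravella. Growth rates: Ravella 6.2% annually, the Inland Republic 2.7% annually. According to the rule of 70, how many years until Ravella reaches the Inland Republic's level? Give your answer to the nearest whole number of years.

What matters is the difference: 3.5 pp.
Rule of 70 on the gap: the ratio halves every 70/3.5 ≈ 20.00 years.
An 8× gap closes after 3 halvings: 3 × 20.00 ≈ 60 years.

about 60 years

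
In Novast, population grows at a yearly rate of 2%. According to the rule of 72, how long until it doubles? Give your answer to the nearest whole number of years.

At 2%, doubling takes about 72/2 = 36.00 years.

around 36 years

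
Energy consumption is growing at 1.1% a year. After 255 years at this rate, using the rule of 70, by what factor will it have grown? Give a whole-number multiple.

70/1.1 ≈ 63.64 years per doubling.
255 years fits 4 doublings: 2^4 = 16.

roughly 16 times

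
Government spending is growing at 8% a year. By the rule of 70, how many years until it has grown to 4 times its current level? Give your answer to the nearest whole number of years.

At 8% it doubles every 70/8 ≈ 8.75 years.
4× is 2 doublings, so 2 × 8.75 ≈ 18 years.

around 18 years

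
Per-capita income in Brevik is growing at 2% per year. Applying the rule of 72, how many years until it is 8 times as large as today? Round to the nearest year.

roughly 108 years

Doubling time ≈ 72/2 = 36.00 years.
8 = 2^3, so 3 doublings → 108 years.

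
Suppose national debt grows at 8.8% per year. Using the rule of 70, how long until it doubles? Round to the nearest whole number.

roughly 8 years

At 8.8%, doubling takes about 70/8.8 = 7.95 years.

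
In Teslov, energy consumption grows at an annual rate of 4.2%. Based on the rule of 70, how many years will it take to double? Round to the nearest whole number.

Doubling time ≈ 70 / 4.2 = 16.67 years.

approximately 17 years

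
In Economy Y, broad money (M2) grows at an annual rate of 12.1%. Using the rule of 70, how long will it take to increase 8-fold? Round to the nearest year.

One doubling takes 70/12.1 = 5.79 years.
Getting to 8× needs 3 doublings: 3 × 5.79 ≈ 17 years.

around 17 years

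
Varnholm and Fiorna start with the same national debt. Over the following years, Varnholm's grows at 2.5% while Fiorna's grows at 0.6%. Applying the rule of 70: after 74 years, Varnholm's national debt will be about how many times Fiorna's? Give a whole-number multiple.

Varnholm pulls ahead at 1.9 pp per year, so the ratio doubles every 70/1.9 ≈ 36.84 years.
In 74 years that's 2.01 doublings: 2^2.01 ≈ 4.

4 times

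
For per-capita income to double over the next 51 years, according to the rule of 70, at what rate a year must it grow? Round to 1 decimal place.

70 / 51 ≈ 1.37, so about 1.4% a year.

around 1.4% a year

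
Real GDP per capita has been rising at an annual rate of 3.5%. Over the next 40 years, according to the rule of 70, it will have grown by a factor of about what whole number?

At 3.5% one doubling takes ≈ 20.00 years; 40 years is 2 of them, so ×4.

≈ 4 times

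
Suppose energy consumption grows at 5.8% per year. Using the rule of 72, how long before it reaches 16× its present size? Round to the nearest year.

One doubling takes 72/5.8 = 12.41 years.
16× is 4 doublings, so 4 × 12.41 ≈ 50 years.

about 50 years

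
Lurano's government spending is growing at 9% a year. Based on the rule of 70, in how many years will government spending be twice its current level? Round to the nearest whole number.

8 years

70/9 ≈ 7.78, so it doubles roughly every 8 years.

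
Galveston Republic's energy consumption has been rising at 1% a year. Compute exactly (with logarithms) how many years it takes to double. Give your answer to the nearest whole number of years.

70 years

t = ln(2) / ln(1 + 0.01) = 0.6931 / 0.009950 ≈ 69.66.
≈ 70 years.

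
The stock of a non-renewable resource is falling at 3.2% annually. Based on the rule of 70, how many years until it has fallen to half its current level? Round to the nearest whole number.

roughly 22 years

Halving time ≈ 70 / 3.2 = 21.88 → 22 years.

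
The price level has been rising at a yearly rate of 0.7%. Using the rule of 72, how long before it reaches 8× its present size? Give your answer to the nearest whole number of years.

Doubling time ≈ 72/0.7 = 102.86 years.
8× is 3 doublings, so 3 × 102.86 ≈ 309 years.

roughly 309 years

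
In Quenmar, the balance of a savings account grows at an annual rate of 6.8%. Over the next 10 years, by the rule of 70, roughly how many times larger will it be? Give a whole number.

70/6.8 ≈ 10.29 years per doubling.
10 years fits 1 doubling: 2^1 = 2.

approximately 2 times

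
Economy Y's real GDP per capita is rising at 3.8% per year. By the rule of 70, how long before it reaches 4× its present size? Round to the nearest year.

around 37 years

One doubling takes 70/3.8 = 18.42 years.
4 = 2^2, so 2 doublings → 37 years.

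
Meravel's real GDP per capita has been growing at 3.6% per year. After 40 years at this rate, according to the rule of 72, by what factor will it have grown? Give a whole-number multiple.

approximately 4 times

72/3.6 ≈ 20.00 years per doubling.
40 years fits 2 doublings: 2^2 = 4.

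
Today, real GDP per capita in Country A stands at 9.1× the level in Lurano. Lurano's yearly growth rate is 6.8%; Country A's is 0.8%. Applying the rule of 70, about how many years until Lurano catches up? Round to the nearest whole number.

roughly 37 years

The growth-rate gap is 6.8% − 0.8% = 6 percentage points.
So the ratio between them halves every 70/6 ≈ 11.67 years.
A 9.1× gap takes log₂(9.1) ≈ 3.19 halvings to close: 3.19 × 11.67 ≈ 37 years.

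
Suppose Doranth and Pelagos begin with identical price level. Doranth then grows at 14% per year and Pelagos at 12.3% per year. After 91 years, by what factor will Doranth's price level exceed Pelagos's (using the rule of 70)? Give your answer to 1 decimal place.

Rate gap = 14% − 12.3% = 1.7 points.
The ratio doubles every 70/1.7 ≈ 41.18 years.
91/41.18 ≈ 2.21 doublings → ratio ≈ 2^2.21 ≈ 4.6.

around 4.6 times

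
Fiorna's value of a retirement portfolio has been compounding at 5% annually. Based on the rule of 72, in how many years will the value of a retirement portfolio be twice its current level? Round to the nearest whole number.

14 years

72/5 ≈ 14.40, so it doubles roughly every 14 years.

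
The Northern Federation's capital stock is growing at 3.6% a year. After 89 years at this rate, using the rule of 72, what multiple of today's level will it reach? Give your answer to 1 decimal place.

≈ 21.9 times

Doubles every ≈ 20.00 years (72/3.6).
89 years is 4.45 doublings; 2^4.45 ≈ 21.9×.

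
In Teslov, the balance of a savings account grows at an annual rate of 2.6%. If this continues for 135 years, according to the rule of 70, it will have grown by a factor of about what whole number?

around 32 times

70/2.6 ≈ 26.92 years per doubling.
135 years fits 5 doublings: 2^5 = 32.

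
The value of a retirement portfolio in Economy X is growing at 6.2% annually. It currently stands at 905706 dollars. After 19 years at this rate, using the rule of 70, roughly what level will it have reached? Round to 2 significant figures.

Doubling time ≈ 70/6.2 = 11.29 years.
19 years is 19/11.29 ≈ 1.68 doublings, a factor of 2^1.68 ≈ 3.20.
905706 × 3.20 ≈ 2900000 dollars.

approximately 2900000 dollars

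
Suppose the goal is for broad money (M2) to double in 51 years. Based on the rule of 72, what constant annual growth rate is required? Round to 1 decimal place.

72 / 51 ≈ 1.41, so about 1.4% a year.

around 1.4% a year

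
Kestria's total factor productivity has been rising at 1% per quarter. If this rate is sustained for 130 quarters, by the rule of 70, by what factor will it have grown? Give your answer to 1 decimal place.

Doubles every ≈ 70.00 quarters (70/1).
130 quarters is 1.86 doublings; 2^1.86 ≈ 3.6×.

approximately 3.6 times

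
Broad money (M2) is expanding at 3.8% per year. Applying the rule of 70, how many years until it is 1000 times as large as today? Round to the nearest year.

Doubling time ≈ 70/3.8 = 18.42 years.
Reaching 1000× takes log₂(1000) ≈ 9.97 doublings.
9.97 × 18.42 ≈ 184 years.

roughly 184 years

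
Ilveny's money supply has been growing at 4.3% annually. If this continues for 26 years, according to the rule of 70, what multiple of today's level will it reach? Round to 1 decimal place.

roughly 3.0 times

Doubles every ≈ 16.28 years (70/4.3).
26 years is 1.60 doublings; 2^1.60 ≈ 3.0×.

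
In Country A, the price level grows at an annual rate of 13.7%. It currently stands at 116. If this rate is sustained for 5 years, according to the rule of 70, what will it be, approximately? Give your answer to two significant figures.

≈ 230

Doubling time ≈ 70/13.7 = 5.11 years.
5 years is 5/5.11 ≈ 0.98 doublings, a factor of 2^0.98 ≈ 1.97.
116 × 1.97 ≈ 230.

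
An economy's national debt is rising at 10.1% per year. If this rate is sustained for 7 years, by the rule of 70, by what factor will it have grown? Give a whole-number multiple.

about 2 times

At 10.1% one doubling takes ≈ 6.93 years; 7 years is 1 of them, so ×2.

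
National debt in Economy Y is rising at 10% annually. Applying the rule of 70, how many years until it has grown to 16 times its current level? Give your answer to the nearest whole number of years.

about 28 years

One doubling takes 70/10 = 7.00 years.
16× is 4 doublings, so 4 × 7.00 ≈ 28 years.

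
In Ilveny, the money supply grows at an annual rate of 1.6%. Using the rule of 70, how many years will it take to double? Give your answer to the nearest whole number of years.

70/1.6 ≈ 43.75, so it doubles roughly every 44 years.

around 44 years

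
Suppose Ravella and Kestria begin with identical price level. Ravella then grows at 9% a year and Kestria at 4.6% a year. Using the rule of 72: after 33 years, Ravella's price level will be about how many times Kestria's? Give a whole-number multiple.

around 4 times

Only the 4.4-point difference matters.
72/4.4 ≈ 16.36 years per doubling of the ratio; 33 years gives 2.02 doublings, so ≈ 4×.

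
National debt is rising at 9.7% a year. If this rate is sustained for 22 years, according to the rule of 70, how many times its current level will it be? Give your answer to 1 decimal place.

approximately 8.3 times

Doubles every ≈ 7.22 years (70/9.7).
22 years is 3.05 doublings; 2^3.05 ≈ 8.3×.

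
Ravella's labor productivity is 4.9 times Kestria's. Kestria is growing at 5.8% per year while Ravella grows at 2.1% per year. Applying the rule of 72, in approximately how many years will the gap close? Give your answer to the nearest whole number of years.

Kestria gains on Ravella at 5.8% − 2.1% = 3.7 points a year.
At that relative rate the gap halves every 72/3.7 ≈ 19.46 years.
A 4.9 times gap takes log₂(4.9) ≈ 2.29 halvings to close: 2.29 × 19.46 ≈ 45 years.

≈ 45 years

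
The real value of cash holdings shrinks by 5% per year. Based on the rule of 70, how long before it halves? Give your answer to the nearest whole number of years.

Falling at 5%, it halves about every 70/5 = 14.00 years.

roughly 14 years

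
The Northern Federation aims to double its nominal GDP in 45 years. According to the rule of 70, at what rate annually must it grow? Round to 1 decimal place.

roughly 1.6% annually

70 / 45 ≈ 1.56, so about 1.6% annually.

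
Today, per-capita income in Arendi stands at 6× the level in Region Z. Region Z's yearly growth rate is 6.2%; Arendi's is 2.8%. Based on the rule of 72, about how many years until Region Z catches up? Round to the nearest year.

approximately 55 years

Region Z gains on Arendi at 6.2% − 2.8% = 3.4 points a year.
At that relative rate the gap halves every 72/3.4 ≈ 21.18 years.
A 6× gap takes log₂(6) ≈ 2.58 halvings to close: 2.58 × 21.18 ≈ 55 years.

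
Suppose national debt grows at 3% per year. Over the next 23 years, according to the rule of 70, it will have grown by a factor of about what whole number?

≈ 2 times

70/3 ≈ 23.33 years per doubling.
23 years fits 1 doubling: 2^1 = 2.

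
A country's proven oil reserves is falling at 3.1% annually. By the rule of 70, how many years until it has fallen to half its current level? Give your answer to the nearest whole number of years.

The rule works in reverse for decay: 70/3.1 ≈ 22.58 years to halve.

≈ 23 years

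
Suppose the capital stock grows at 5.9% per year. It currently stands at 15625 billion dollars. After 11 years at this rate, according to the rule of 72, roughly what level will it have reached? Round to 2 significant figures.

Doubling time ≈ 72/5.9 = 12.20 years.
11 years is 11/12.20 ≈ 0.90 doublings, a factor of 2^0.90 ≈ 1.87.
15625 × 1.87 ≈ 29000 billion dollars.

around 29000 billion dollars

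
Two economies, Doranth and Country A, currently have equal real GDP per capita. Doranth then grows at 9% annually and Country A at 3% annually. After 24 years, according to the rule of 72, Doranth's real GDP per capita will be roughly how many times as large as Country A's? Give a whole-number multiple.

Doranth pulls ahead at 6 pp per year, so the ratio doubles every 72/6 ≈ 12.00 years.
In 24 years that's 2.00 doublings: 2^2.00 ≈ 4.

approximately 4 times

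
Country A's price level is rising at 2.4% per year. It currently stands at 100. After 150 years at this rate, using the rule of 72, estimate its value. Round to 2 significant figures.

Doubling time ≈ 72/2.4 = 30.00 years.
150 years is 150/30.00 ≈ 5.00 doublings, a factor of 2^5.00 ≈ 32.00.
100 × 32.00 ≈ 3200.

approximately 3200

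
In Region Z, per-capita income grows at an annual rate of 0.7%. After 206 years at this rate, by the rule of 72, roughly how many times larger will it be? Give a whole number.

approximately 4 times

72/0.7 ≈ 102.86 years per doubling.
206 years fits 2 doublings: 2^2 = 4.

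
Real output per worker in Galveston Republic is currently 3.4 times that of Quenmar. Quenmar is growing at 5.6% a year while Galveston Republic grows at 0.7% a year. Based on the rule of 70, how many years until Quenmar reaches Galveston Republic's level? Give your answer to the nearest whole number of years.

around 25 years

What matters is the difference: 4.9 pp.
Rule of 70 on the gap: the ratio halves every 70/4.9 ≈ 14.29 years.
A 3.4 times gap takes log₂(3.4) ≈ 1.77 halvings to close: 1.77 × 14.29 ≈ 25 years.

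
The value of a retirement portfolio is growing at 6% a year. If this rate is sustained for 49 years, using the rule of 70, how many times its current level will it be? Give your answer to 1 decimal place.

≈ 18.4 times

Doubles every ≈ 11.67 years (70/6).
49 years is 4.20 doublings; 2^4.20 ≈ 18.4×.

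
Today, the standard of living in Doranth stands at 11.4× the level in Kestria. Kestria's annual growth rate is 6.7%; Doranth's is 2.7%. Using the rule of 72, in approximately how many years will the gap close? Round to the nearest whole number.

approximately 63 years

What matters is the difference: 4 pp.
Rule of 72 on the gap: the ratio halves every 72/4 ≈ 18.00 years.
An 11.4× gap takes log₂(11.4) ≈ 3.51 halvings to close: 3.51 × 18.00 ≈ 63 years.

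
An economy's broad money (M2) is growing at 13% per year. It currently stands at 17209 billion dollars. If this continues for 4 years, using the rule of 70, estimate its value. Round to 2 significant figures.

around 29000 billion dollars

It doubles every 70/13 ≈ 5.38 years, so 4 years is 0.74 doublings.
2^0.74 ≈ 1.67; 17209 × 1.67 ≈ 29000 billion dollars.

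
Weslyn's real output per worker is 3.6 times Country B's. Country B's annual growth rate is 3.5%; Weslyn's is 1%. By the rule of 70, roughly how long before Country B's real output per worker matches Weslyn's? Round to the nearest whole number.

≈ 52 years

The growth-rate gap is 3.5% − 1% = 2.5 percentage points.
So the ratio between them halves every 70/2.5 ≈ 28.00 years.
A 3.6 times gap takes log₂(3.6) ≈ 1.85 halvings to close: 1.85 × 28.00 ≈ 52 years.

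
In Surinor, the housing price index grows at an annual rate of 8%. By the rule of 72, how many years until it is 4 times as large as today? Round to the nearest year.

approximately 18 years

At 8% it doubles every 72/8 ≈ 9.00 years.
Getting to 4× needs 2 doublings: 2 × 9.00 ≈ 18 years.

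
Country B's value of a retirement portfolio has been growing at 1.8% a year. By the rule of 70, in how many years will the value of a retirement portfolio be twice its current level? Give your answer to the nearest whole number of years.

At 1.8%, doubling takes about 70/1.8 = 38.89 years.

39 years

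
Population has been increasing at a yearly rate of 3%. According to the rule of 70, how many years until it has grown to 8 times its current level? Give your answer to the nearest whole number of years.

approximately 70 years

One doubling takes 70/3 = 23.33 years.
Getting to 8× needs 3 doublings: 3 × 23.33 ≈ 70 years.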